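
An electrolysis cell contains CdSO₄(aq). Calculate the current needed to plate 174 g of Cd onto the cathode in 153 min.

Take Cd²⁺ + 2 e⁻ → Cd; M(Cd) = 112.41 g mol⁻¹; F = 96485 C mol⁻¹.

32.5 A

n(Cd) = 174 / 112.41 = 1.548 mol.
n(e⁻) = 2 × 1.548 = 3.096 mol.
Q = n(e⁻)·F = 3.096 × 96485 = 298700 C.
I = Q/t = 298700 / 9180.0 s = 32.5 A.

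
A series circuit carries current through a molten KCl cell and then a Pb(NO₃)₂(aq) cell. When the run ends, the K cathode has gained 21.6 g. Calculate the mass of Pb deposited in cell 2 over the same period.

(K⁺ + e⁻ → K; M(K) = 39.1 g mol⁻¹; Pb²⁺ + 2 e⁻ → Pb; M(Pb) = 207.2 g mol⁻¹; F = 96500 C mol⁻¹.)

n(K) = 21.6 / 39.1 = 0.5524 mol.
Since K⁺ + e⁻ → K, n(e⁻) passed = 1 × 0.5524 = 0.5524 mol.
Cells in series carry the same charge, so the same 0.5524 mol of electrons passes through cell 2.
Pb²⁺ + 2 e⁻ → Pb, so n(Pb) = 0.5524 / 2 = 0.2762 mol.
m(Pb) = 0.2762 × 207.2 = 57.2 g.

57.2 g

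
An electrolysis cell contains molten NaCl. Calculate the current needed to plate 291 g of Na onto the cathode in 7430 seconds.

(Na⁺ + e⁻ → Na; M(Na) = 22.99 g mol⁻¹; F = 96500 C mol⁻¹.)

164 A

n(Na) = 291 / 22.99 = 12.66 mol.
n(e⁻) = 1 × 12.66 = 12.66 mol.
Q = n(e⁻)·F = 12.66 × 96500 = 1221000 C.
I = Q/t = 1221000 / 7430.0 s = 164 A.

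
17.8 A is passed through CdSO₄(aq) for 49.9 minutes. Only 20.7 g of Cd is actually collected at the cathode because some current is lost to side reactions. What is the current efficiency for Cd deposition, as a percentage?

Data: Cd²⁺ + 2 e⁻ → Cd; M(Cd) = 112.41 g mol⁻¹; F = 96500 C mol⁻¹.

66.7 %

Q = I·t = 17.80 × 2994.0 = 53290 C; n(e⁻) = 53290/96500 = 0.5523 mol.
Theoretical n(Cd) = n(e⁻)/2 = 0.2761 mol, i.e. m_theo = 0.2761 × 112.41 = 31.04 g.
Efficiency = m_actual / m_theo = 20.7 / 31.04 = 66.7 %.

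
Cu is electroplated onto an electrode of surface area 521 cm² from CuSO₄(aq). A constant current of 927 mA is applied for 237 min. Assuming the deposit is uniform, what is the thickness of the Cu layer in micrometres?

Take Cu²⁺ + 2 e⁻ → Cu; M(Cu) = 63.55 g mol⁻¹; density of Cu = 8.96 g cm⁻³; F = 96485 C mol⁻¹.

9.30 μm

Q = I·t = 0.9270 × 14220 = 13180 C; n(e⁻) = 0.1366 mol.
n(Cu) = n(e⁻)/2 = 0.06831 mol, so m = 0.06831 × 63.55 = 4.341 g.
Volume = m/ρ = 4.341 / 8.96 = 0.4845 cm³.
Thickness = V/A = 0.4845 / 521 = 9.30 × 10⁻⁴ cm = 9.30 μm.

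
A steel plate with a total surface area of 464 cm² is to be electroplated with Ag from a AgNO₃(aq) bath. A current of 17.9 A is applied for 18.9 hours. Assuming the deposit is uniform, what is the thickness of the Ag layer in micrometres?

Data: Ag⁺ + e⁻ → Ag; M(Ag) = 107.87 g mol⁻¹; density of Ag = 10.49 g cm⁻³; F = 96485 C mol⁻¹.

2800 μm

Q = I·t = 17.90 × 68040 = 1218000 C; n(e⁻) = 12.62 mol.
n(Ag) = n(e⁻)/1 = 12.62 mol, so m = 12.62 × 107.87 = 1362 g.
Volume = m/ρ = 1362 / 10.49 = 129.8 cm³.
Thickness = V/A = 129.8 / 464 = 0.280 cm = 2800 μm.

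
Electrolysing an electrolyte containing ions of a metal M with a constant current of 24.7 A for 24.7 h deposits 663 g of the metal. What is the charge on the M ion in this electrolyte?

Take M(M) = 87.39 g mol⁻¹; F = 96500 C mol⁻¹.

+3

Q = I·t = 24.70 A × 88920 s = 2196000 C, so n(e⁻) = 2196000/96500 = 22.76 mol.
n(M) deposited = 663 / 87.39 = 7.587 mol.
Electrons per atom = n(e⁻)/n(M) = 22.76 / 7.587 = 3.00 ≈ 3, so the ion is M³⁺.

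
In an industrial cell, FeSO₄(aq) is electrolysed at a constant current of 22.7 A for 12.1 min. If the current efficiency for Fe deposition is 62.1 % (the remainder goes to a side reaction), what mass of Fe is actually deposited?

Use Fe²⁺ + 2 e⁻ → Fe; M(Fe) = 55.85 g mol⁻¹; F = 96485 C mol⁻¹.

2.96 g

Q = I·t = 22.70 × 726.00 = 16480 C.
n(e⁻) = 16480/96485 = 0.1708 mol; theoretically n(Fe) = 0.1708/2 = 0.08540 mol, m_theo = 4.770 g.
At 62.1 % efficiency, m_actual = 0.621 × 4.770 = 2.96 g.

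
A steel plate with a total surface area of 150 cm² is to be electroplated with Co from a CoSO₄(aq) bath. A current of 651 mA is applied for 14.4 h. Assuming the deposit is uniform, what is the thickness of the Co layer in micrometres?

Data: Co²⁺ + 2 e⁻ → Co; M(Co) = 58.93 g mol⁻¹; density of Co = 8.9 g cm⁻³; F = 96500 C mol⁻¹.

77.2 μm

Q = I·t = 0.6510 × 51840 = 33750 C; n(e⁻) = 0.3497 mol.
n(Co) = n(e⁻)/2 = 0.1749 mol, so m = 0.1749 × 58.93 = 10.30 g.
Volume = m/ρ = 10.30 / 8.9 = 1.158 cm³.
Thickness = V/A = 1.158 / 150 = 0.00772 cm = 77.2 μm.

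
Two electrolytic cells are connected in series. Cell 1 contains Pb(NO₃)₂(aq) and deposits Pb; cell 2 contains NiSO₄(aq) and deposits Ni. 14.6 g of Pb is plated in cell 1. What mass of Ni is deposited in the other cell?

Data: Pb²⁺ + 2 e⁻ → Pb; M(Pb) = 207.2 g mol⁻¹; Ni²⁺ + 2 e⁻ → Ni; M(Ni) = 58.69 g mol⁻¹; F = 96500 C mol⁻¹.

4.14 g

n(Pb) = 14.6 / 207.2 = 0.07046 mol.
Since Pb²⁺ + 2 e⁻ → Pb, n(e⁻) passed = 2 × 0.07046 = 0.1409 mol.
Cells in series carry the same charge, so the same 0.1409 mol of electrons passes through cell 2.
Ni²⁺ + 2 e⁻ → Ni, so n(Ni) = 0.1409 / 2 = 0.07046 mol.
m(Ni) = 0.07046 × 58.69 = 4.14 g.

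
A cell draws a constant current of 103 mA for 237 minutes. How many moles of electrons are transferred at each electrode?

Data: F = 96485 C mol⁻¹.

0.0152 mol

Q = I·t = 0.1030 A × 14220 s = 1465 C.
n(e⁻) = Q/F = 1465 / 96485 = 0.0152 mol.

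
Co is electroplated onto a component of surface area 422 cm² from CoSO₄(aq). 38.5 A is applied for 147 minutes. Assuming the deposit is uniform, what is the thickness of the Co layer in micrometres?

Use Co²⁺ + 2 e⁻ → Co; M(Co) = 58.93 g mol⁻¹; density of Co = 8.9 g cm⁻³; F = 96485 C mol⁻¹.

276 μm

Q = I·t = 38.50 × 8820.0 = 339600 C; n(e⁻) = 3.519 mol.
n(Co) = n(e⁻)/2 = 1.760 mol, so m = 1.760 × 58.93 = 103.7 g.
Volume = m/ρ = 103.7 / 8.9 = 11.65 cm³.
Thickness = V/A = 11.65 / 422 = 0.0276 cm = 276 μm.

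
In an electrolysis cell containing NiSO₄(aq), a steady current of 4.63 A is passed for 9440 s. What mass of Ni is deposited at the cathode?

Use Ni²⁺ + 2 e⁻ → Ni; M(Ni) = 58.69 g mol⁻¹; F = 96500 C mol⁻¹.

13.3 g

Q = I·t = 4.630 A × 9440.0 s = 43710 C.
n(e⁻) = Q/F = 43710 / 96500 = 0.4529 mol.
Ni²⁺ + 2 e⁻ → Ni, so n(Ni) = n(e⁻)/2 = 0.2265 mol.
m = n·M = 0.2265 × 58.69 = 13.3 g.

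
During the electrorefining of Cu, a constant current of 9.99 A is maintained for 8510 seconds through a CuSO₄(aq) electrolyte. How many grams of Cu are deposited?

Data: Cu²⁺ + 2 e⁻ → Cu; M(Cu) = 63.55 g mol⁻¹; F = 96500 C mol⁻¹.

Q = I·t = 9.990 A × 8510.0 s = 85010 C.
n(e⁻) = Q/F = 85010 / 96500 = 0.8810 mol.
Cu²⁺ + 2 e⁻ → Cu, so n(Cu) = n(e⁻)/2 = 0.4405 mol.
m = n·M = 0.4405 × 63.55 = 28.0 g.

28.0 g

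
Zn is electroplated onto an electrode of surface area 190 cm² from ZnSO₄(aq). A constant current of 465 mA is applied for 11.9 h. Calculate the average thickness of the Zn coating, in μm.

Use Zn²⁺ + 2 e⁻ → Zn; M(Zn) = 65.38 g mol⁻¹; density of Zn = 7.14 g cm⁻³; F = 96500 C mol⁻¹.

49.7 μm

Q = I·t = 0.4650 × 42840 = 19920 C; n(e⁻) = 0.2064 mol.
n(Zn) = n(e⁻)/2 = 0.1032 mol, so m = 0.1032 × 65.38 = 6.748 g.
Volume = m/ρ = 6.748 / 7.14 = 0.9451 cm³.
Thickness = V/A = 0.9451 / 190 = 0.00497 cm = 49.7 μm.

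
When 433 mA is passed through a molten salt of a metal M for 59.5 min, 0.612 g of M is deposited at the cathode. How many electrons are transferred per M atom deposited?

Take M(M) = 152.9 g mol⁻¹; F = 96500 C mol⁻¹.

4

Q = I·t = 0.4330 A × 3570.0 s = 1546 C, so n(e⁻) = 1546/96500 = 0.01602 mol.
n(M) deposited = 0.612 / 152.9 = 0.004003 mol.
Electrons per atom = n(e⁻)/n(M) = 0.01602 / 0.004003 = 4.00 ≈ 4, so the ion is M⁴⁺.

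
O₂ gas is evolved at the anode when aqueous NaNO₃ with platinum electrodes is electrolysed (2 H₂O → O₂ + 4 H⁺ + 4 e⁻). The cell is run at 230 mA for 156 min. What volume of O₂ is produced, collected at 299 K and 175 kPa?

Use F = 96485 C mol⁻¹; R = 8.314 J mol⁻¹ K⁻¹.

0.0792 L

Q = I·t = 0.2300 A × 9360.0 s = 2153 C.
n(e⁻) = Q/F = 2153 / 96485 = 0.02231 mol.
4 electrons are transferred per O₂ molecule, so n(O₂) = 0.02231 / 4 = 0.005578 mol.
V = nRT/P = (0.005578 × 8.314 × 299) / (175 × 10³ Pa) = 7.92 × 10⁻⁵ m³ = 0.0792 L.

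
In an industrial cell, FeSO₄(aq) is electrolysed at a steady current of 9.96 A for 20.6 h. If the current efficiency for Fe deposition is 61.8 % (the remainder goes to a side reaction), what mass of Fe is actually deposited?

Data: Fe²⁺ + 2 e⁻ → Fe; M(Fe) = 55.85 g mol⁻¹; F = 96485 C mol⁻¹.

132 g

Q = I·t = 9.960 × 74160 = 738600 C.
n(e⁻) = 738600/96485 = 7.655 mol; theoretically n(Fe) = 7.655/2 = 3.828 mol, m_theo = 213.8 g.
At 61.8 % efficiency, m_actual = 0.618 × 213.8 = 132 g.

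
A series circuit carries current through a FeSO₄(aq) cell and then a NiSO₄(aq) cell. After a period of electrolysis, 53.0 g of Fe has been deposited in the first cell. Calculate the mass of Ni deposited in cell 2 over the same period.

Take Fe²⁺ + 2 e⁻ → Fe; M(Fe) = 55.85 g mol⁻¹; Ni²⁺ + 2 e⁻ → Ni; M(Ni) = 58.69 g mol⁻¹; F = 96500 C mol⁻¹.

55.7 g

n(Fe) = 53.0 / 55.85 = 0.9490 mol.
Since Fe²⁺ + 2 e⁻ → Fe, n(e⁻) passed = 2 × 0.9490 = 1.898 mol.
Cells in series carry the same charge, so the same 1.898 mol of electrons passes through cell 2.
Ni²⁺ + 2 e⁻ → Ni, so n(Ni) = 1.898 / 2 = 0.9490 mol.
m(Ni) = 0.9490 × 58.69 = 55.7 g.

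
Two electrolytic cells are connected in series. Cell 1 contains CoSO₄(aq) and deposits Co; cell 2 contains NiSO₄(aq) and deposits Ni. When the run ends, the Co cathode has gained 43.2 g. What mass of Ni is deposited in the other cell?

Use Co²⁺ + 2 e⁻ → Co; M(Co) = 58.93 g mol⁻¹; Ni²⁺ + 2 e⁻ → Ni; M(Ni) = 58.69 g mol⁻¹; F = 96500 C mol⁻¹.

43.0 g

n(Co) = 43.2 / 58.93 = 0.7331 mol.
Since Co²⁺ + 2 e⁻ → Co, n(e⁻) passed = 2 × 0.7331 = 1.466 mol.
Cells in series carry the same charge, so the same 1.466 mol of electrons passes through cell 2.
Ni²⁺ + 2 e⁻ → Ni, so n(Ni) = 1.466 / 2 = 0.7331 mol.
m(Ni) = 0.7331 × 58.69 = 43.0 g.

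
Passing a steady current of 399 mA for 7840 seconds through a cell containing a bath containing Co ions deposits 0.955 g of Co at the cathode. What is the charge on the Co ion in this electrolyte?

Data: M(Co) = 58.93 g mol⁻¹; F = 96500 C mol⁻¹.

Q = I·t = 0.3990 A × 7840.0 s = 3128 C, so n(e⁻) = 3128/96500 = 0.03242 mol.
n(Co) deposited = 0.955 / 58.93 = 0.01621 mol.
Electrons per atom = n(e⁻)/n(Co) = 0.03242 / 0.01621 = 2.00 ≈ 2, so the ion is Co²⁺.

+2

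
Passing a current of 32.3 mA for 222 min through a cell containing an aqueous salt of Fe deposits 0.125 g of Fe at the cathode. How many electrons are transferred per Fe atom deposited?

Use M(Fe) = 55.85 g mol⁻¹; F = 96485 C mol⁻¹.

2

Q = I·t = 0.03230 A × 13320 s = 430.2 C, so n(e⁻) = 430.2/96485 = 0.004459 mol.
n(Fe) deposited = 0.125 / 55.85 = 0.002238 mol.
Electrons per atom = n(e⁻)/n(Fe) = 0.004459 / 0.002238 = 1.99 ≈ 2, so the ion is Fe²⁺.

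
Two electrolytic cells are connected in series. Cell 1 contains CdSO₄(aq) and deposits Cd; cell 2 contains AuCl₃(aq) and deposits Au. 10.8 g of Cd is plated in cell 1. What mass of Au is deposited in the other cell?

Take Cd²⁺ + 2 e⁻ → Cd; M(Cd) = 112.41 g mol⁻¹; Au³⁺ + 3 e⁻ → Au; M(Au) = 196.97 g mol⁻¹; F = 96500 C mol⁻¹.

12.6 g

n(Cd) = 10.8 / 112.41 = 0.09608 mol.
Since Cd²⁺ + 2 e⁻ → Cd, n(e⁻) passed = 2 × 0.09608 = 0.1922 mol.
Cells in series carry the same charge, so the same 0.1922 mol of electrons passes through cell 2.
Au³⁺ + 3 e⁻ → Au, so n(Au) = 0.1922 / 3 = 0.06405 mol.
m(Au) = 0.06405 × 196.97 = 12.6 g.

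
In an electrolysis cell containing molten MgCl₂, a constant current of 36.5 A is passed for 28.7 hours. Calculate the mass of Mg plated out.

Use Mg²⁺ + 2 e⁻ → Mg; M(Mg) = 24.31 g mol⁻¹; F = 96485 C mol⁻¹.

475 g

Q = I·t = 36.50 A × 103320 s = 3771000 C.
n(e⁻) = Q/F = 3771000 / 96485 = 39.09 mol.
Mg²⁺ + 2 e⁻ → Mg, so n(Mg) = n(e⁻)/2 = 19.54 mol.
m = n·M = 19.54 × 24.31 = 475 g.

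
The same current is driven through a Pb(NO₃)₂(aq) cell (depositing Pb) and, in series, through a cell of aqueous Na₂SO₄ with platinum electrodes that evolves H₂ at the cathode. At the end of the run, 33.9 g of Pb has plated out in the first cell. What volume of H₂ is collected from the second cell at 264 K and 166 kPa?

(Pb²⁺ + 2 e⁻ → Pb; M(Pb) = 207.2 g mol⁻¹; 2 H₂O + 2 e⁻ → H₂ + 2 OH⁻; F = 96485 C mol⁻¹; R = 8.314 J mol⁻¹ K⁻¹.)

2.16 L

n(Pb) = 33.9 / 207.2 = 0.1636 mol, so n(e⁻) = 2 × 0.1636 = 0.3272 mol.
The cells are in series, so the same 0.3272 mol of electrons passes through the second cell.
2 H₂O + 2 e⁻ → H₂ + 2 OH⁻ — 2 mol e⁻ per mol H₂, so n(H₂) = 0.3272/2 = 0.1636 mol.
V = nRT/P = (0.1636 × 8.314 × 264) / (166 × 10³) = 0.00216 m³ = 2.16 L.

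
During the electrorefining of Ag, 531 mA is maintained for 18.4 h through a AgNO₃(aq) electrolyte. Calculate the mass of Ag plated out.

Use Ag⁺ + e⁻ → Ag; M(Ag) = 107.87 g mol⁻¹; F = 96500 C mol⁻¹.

Q = I·t = 0.5310 A × 66240 s = 35170 C.
n(e⁻) = Q/F = 35170 / 96500 = 0.3645 mol.
Ag⁺ + e⁻ → Ag, so n(Ag) = n(e⁻)/1 = 0.3645 mol.
m = n·M = 0.3645 × 107.87 = 39.3 g.

39.3 g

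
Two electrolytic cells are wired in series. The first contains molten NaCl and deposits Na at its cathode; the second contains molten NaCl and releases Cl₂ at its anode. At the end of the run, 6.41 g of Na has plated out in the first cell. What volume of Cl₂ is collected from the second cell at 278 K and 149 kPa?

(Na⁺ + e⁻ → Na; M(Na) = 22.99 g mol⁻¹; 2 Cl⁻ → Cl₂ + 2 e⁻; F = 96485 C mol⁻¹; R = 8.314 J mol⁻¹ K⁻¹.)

2.16 L

n(Na) = 6.41 / 22.99 = 0.2788 mol, so n(e⁻) = 1 × 0.2788 = 0.2788 mol.
The cells are in series, so the same 0.2788 mol of electrons passes through the second cell.
2 Cl⁻ → Cl₂ + 2 e⁻ — 2 mol e⁻ per mol Cl₂, so n(Cl₂) = 0.2788/2 = 0.1394 mol.
V = nRT/P = (0.1394 × 8.314 × 278) / (149 × 10³) = 0.00216 m³ = 2.16 L.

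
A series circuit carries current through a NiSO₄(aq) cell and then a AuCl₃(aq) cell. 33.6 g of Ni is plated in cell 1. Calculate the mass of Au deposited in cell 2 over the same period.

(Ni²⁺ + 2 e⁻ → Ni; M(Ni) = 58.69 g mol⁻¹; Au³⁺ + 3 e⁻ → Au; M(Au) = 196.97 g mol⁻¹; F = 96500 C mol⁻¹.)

75.2 g

n(Ni) = 33.6 / 58.69 = 0.5725 mol.
Since Ni²⁺ + 2 e⁻ → Ni, n(e⁻) passed = 2 × 0.5725 = 1.145 mol.
Cells in series carry the same charge, so the same 1.145 mol of electrons passes through cell 2.
Au³⁺ + 3 e⁻ → Au, so n(Au) = 1.145 / 3 = 0.3817 mol.
m(Au) = 0.3817 × 196.97 = 75.2 g.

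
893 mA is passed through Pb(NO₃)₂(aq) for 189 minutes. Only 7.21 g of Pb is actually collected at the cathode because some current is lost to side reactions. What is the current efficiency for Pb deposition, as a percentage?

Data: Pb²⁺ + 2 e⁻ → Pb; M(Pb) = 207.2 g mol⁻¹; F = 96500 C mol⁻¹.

66.3 %

Q = I·t = 0.8930 × 11340 = 10130 C; n(e⁻) = 10130/96500 = 0.1049 mol.
Theoretical n(Pb) = n(e⁻)/2 = 0.05247 mol, i.e. m_theo = 0.05247 × 207.2 = 10.87 g.
Efficiency = m_actual / m_theo = 7.21 / 10.87 = 66.3 %.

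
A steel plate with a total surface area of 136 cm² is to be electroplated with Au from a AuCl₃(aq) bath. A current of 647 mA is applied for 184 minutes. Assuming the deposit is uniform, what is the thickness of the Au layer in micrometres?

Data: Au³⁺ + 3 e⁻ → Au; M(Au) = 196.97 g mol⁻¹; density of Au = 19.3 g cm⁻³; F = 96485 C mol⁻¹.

Q = I·t = 0.6470 × 11040 = 7143 C; n(e⁻) = 0.07403 mol.
n(Au) = n(e⁻)/3 = 0.02468 mol, so m = 0.02468 × 196.97 = 4.861 g.
Volume = m/ρ = 4.861 / 19.3 = 0.2518 cm³.
Thickness = V/A = 0.2518 / 136 = 0.00185 cm = 18.5 μm.

18.5 μm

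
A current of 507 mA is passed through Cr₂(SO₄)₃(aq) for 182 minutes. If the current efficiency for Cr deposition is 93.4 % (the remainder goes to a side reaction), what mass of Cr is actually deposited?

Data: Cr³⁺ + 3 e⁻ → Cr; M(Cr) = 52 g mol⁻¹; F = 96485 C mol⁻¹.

0.929 g

Q = I·t = 0.5070 × 10920 = 5536 C.
n(e⁻) = 5536/96485 = 0.05738 mol; theoretically n(Cr) = 0.05738/3 = 0.01913 mol, m_theo = 0.9946 g.
At 93.4 % efficiency, m_actual = 0.934 × 0.9946 = 0.929 g.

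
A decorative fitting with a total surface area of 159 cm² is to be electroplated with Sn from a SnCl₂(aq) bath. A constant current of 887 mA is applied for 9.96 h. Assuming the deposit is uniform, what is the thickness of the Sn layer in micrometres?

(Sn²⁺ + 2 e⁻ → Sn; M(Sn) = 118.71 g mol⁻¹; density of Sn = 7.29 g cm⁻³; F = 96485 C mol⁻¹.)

169 μm

Q = I·t = 0.8870 × 35856 = 31800 C; n(e⁻) = 0.3296 mol.
n(Sn) = n(e⁻)/2 = 0.1648 mol, so m = 0.1648 × 118.71 = 19.57 g.
Volume = m/ρ = 19.57 / 7.29 = 2.684 cm³.
Thickness = V/A = 2.684 / 159 = 0.0169 cm = 169 μm.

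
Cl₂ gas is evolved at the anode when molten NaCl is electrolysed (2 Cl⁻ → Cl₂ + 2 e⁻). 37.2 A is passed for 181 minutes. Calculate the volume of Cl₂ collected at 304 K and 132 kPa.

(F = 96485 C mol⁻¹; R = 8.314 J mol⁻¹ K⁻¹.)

Q = I·t = 37.20 A × 10860 s = 404000 C.
n(e⁻) = Q/F = 404000 / 96485 = 4.187 mol.
2 electrons are transferred per Cl₂ molecule, so n(Cl₂) = 4.187 / 2 = 2.094 mol.
V = nRT/P = (2.094 × 8.314 × 304) / (132 × 10³ Pa) = 0.0401 m³ = 40.1 L.

40.1 L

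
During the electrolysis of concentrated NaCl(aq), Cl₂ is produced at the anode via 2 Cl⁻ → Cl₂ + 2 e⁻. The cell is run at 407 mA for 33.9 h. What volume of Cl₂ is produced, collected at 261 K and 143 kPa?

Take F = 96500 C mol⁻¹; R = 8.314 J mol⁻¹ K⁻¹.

3.91 L

Q = I·t = 0.4070 A × 122040 s = 49670 C.
n(e⁻) = Q/F = 49670 / 96500 = 0.5147 mol.
2 electrons are transferred per Cl₂ molecule, so n(Cl₂) = 0.5147 / 2 = 0.2574 mol.
V = nRT/P = (0.2574 × 8.314 × 261) / (143 × 10³ Pa) = 0.00391 m³ = 3.91 L.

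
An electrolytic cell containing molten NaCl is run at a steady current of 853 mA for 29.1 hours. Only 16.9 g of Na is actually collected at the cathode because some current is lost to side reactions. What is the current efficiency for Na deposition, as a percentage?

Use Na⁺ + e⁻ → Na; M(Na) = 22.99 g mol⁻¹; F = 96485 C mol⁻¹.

79.4 %

Q = I·t = 0.8530 × 104760 = 89360 C; n(e⁻) = 89360/96485 = 0.9262 mol.
Theoretical n(Na) = n(e⁻)/1 = 0.9262 mol, i.e. m_theo = 0.9262 × 22.99 = 21.29 g.
Efficiency = m_actual / m_theo = 16.9 / 21.29 = 79.4 %.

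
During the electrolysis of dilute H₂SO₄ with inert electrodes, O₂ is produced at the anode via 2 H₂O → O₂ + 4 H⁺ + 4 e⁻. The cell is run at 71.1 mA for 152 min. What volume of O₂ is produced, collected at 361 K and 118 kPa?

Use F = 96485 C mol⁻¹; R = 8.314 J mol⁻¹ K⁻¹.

0.0427 L

Q = I·t = 0.07110 A × 9120.0 s = 648.4 C.
n(e⁻) = Q/F = 648.4 / 96485 = 0.006721 mol.
4 electrons are transferred per O₂ molecule, so n(O₂) = 0.006721 / 4 = 0.001680 mol.
V = nRT/P = (0.001680 × 8.314 × 361) / (118 × 10³ Pa) = 4.27 × 10⁻⁵ m³ = 0.0427 L.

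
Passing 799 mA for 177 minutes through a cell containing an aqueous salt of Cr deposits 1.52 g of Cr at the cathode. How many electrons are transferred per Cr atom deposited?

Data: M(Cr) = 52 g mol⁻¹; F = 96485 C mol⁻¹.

Q = I·t = 0.7990 A × 10620 s = 8485 C, so n(e⁻) = 8485/96485 = 0.08795 mol.
n(Cr) deposited = 1.52 / 52 = 0.02923 mol.
Electrons per atom = n(e⁻)/n(Cr) = 0.08795 / 0.02923 = 3.01 ≈ 3, so the ion is Cr³⁺.

3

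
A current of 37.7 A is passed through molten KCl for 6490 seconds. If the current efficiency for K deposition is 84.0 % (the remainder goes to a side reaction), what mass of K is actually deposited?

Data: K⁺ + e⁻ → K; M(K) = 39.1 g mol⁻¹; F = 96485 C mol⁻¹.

Q = I·t = 37.70 × 6490.0 = 244700 C.
n(e⁻) = 244700/96485 = 2.536 mol; theoretically n(K) = 2.536/1 = 2.536 mol, m_theo = 99.15 g.
At 84.0 % efficiency, m_actual = 0.840 × 99.15 = 83.3 g.

83.3 g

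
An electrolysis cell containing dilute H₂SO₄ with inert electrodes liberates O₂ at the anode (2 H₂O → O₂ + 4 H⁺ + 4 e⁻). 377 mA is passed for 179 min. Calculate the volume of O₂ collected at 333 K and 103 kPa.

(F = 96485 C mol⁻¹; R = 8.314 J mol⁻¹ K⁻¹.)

0.282 L

Q = I·t = 0.3770 A × 10740 s = 4049 C.
n(e⁻) = Q/F = 4049 / 96485 = 0.04196 mol.
4 electrons are transferred per O₂ molecule, so n(O₂) = 0.04196 / 4 = 0.01049 mol.
V = nRT/P = (0.01049 × 8.314 × 333) / (103 × 10³ Pa) = 2.82 × 10⁻⁴ m³ = 0.282 L.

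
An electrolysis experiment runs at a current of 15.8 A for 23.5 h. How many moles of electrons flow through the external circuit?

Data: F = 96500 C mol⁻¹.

13.9 mol

Q = I·t = 15.80 A × 84600 s = 1337000 C.
n(e⁻) = Q/F = 1337000 / 96500 = 13.9 mol.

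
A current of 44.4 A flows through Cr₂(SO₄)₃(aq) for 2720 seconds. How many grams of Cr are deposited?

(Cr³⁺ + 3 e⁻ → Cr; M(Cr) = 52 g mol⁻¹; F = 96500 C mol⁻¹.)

Q = I·t = 44.40 A × 2720.0 s = 120800 C.
n(e⁻) = Q/F = 120800 / 96500 = 1.251 mol.
Cr³⁺ + 3 e⁻ → Cr, so n(Cr) = n(e⁻)/3 = 0.4172 mol.
m = n·M = 0.4172 × 52 = 21.7 g.

21.7 g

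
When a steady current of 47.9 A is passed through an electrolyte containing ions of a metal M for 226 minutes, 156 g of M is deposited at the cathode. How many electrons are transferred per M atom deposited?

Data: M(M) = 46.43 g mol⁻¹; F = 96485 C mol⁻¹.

2

Q = I·t = 47.90 A × 13560 s = 649500 C, so n(e⁻) = 649500/96485 = 6.732 mol.
n(M) deposited = 156 / 46.43 = 3.360 mol.
Electrons per atom = n(e⁻)/n(M) = 6.732 / 3.360 = 2.00 ≈ 2, so the ion is M²⁺.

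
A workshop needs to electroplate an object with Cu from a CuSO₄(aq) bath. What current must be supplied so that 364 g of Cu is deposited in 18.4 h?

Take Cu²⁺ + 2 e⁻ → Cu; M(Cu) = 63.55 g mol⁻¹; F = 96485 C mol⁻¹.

16.7 A

n(Cu) = 364 / 63.55 = 5.728 mol.
n(e⁻) = 2 × 5.728 = 11.46 mol.
Q = n(e⁻)·F = 11.46 × 96485 = 1105000 C.
I = Q/t = 1105000 / 66240 s = 16.7 A.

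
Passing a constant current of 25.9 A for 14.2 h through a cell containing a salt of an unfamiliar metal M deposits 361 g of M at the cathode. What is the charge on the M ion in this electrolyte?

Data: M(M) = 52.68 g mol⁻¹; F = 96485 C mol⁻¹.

Q = I·t = 25.90 A × 51120 s = 1324000 C, so n(e⁻) = 1324000/96485 = 13.72 mol.
n(M) deposited = 361 / 52.68 = 6.853 mol.
Electrons per atom = n(e⁻)/n(M) = 13.72 / 6.853 = 2.00 ≈ 2, so the ion is M²⁺.

+2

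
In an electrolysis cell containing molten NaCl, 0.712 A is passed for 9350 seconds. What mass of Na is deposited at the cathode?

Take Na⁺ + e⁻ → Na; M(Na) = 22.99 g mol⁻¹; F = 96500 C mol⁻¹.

1.59 g

Q = I·t = 0.7120 A × 9350.0 s = 6657 C.
n(e⁻) = Q/F = 6657 / 96500 = 0.06899 mol.
Na⁺ + e⁻ → Na, so n(Na) = n(e⁻)/1 = 0.06899 mol.
m = n·M = 0.06899 × 22.99 = 1.59 g.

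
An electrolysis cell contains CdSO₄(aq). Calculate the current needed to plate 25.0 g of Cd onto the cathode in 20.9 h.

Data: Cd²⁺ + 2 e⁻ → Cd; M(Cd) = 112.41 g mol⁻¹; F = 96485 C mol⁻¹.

0.570 A

n(Cd) = 25.0 / 112.41 = 0.2224 mol.
n(e⁻) = 2 × 0.2224 = 0.4448 mol.
Q = n(e⁻)·F = 0.4448 × 96485 = 42920 C.
I = Q/t = 42920 / 75240 s = 0.570 A.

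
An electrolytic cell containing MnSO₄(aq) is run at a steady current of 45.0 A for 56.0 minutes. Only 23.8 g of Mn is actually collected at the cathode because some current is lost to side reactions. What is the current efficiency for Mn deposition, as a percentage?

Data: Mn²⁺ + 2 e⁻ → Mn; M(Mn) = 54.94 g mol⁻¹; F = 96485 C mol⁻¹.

Q = I·t = 45.00 × 3360.0 = 151200 C; n(e⁻) = 151200/96485 = 1.567 mol.
Theoretical n(Mn) = n(e⁻)/2 = 0.7835 mol, i.e. m_theo = 0.7835 × 54.94 = 43.05 g.
Efficiency = m_actual / m_theo = 23.8 / 43.05 = 55.3 %.

55.3 %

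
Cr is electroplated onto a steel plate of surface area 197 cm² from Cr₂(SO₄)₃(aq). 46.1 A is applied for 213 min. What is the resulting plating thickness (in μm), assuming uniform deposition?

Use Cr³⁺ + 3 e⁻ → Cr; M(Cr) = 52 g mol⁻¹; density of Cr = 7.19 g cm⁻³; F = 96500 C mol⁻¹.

Q = I·t = 46.10 × 12780 = 589200 C; n(e⁻) = 6.105 mol.
n(Cr) = n(e⁻)/3 = 2.035 mol, so m = 2.035 × 52 = 105.8 g.
Volume = m/ρ = 105.8 / 7.19 = 14.72 cm³.
Thickness = V/A = 14.72 / 197 = 0.0747 cm = 747 μm.

747 μm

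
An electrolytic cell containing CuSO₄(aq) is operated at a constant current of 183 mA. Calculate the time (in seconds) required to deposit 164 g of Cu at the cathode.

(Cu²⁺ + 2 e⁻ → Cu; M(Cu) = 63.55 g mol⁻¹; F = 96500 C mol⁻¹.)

2.72 × 10⁶ s

n(Cu) = m/M = 164 / 63.55 = 2.581 mol.
Each Cu atom requires 2 electrons, so n(e⁻) = 2 × 2.581 = 5.161 mol.
Q = n(e⁻)·F = 5.161 × 96500 = 498100 C.
t = Q/I = 498100 / 0.1830 A = 2722000 s.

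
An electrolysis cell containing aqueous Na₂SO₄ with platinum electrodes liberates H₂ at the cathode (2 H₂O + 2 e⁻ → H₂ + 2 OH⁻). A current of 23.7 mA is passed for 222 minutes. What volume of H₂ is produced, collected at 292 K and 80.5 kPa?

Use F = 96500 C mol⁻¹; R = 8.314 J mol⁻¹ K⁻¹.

Q = I·t = 0.02370 A × 13320 s = 315.7 C.
n(e⁻) = Q/F = 315.7 / 96500 = 0.003271 mol.
2 electrons are transferred per H₂ molecule, so n(H₂) = 0.003271 / 2 = 0.001636 mol.
V = nRT/P = (0.001636 × 8.314 × 292) / (80.5 × 10³ Pa) = 4.93 × 10⁻⁵ m³ = 0.0493 L.

0.0493 L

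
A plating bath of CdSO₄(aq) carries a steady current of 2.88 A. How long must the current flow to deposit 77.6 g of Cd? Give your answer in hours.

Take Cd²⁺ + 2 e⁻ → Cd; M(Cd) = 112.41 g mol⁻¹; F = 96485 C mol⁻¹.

12.8 h

n(Cd) = m/M = 77.6 / 112.41 = 0.6903 mol.
Each Cd atom requires 2 electrons, so n(e⁻) = 2 × 0.6903 = 1.381 mol.
Q = n(e⁻)·F = 1.381 × 96485 = 133200 C.
t = Q/I = 133200 / 2.880 A = 46250 s = 12.8 h.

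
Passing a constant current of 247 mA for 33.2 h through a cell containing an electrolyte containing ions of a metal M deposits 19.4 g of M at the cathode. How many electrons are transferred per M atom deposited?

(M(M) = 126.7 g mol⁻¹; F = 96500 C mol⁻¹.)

2

Q = I·t = 0.2470 A × 119520 s = 29520 C, so n(e⁻) = 29520/96500 = 0.3059 mol.
n(M) deposited = 19.4 / 126.7 = 0.1531 mol.
Electrons per atom = n(e⁻)/n(M) = 0.3059 / 0.1531 = 2.00 ≈ 2, so the ion is M²⁺.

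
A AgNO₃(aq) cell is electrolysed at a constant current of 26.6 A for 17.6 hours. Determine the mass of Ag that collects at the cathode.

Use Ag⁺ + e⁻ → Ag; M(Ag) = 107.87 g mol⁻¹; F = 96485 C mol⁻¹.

Q = I·t = 26.60 A × 63360 s = 1685000 C.
n(e⁻) = Q/F = 1685000 / 96485 = 17.47 mol.
Ag⁺ + e⁻ → Ag, so n(Ag) = n(e⁻)/1 = 17.47 mol.
m = n·M = 17.47 × 107.87 = 1880 g.

1880 g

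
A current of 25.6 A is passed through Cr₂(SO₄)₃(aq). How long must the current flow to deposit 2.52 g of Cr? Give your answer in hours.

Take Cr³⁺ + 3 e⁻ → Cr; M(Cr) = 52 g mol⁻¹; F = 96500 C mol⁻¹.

n(Cr) = m/M = 2.52 / 52 = 0.04846 mol.
Each Cr atom requires 3 electrons, so n(e⁻) = 3 × 0.04846 = 0.1454 mol.
Q = n(e⁻)·F = 0.1454 × 96500 = 14030 C.
t = Q/I = 14030 / 25.60 A = 548.0 s = 0.152 h.

0.152 h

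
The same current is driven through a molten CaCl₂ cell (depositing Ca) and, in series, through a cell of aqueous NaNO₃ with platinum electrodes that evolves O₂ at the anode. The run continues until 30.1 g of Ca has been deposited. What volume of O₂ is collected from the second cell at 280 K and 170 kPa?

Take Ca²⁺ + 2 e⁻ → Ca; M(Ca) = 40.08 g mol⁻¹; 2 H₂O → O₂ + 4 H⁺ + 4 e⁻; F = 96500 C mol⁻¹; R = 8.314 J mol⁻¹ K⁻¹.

n(Ca) = 30.1 / 40.08 = 0.7510 mol, so n(e⁻) = 2 × 0.7510 = 1.502 mol.
The cells are in series, so the same 1.502 mol of electrons passes through the second cell.
2 H₂O → O₂ + 4 H⁺ + 4 e⁻ — 4 mol e⁻ per mol O₂, so n(O₂) = 1.502/4 = 0.3755 mol.
V = nRT/P = (0.3755 × 8.314 × 280) / (170 × 10³) = 0.00514 m³ = 5.14 L.

5.14 L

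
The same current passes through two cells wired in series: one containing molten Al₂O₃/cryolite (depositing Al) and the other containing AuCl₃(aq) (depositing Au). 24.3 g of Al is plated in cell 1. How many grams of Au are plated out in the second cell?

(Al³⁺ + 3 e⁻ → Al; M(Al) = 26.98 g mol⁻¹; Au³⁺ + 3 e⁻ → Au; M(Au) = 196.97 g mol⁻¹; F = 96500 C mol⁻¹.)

n(Al) = 24.3 / 26.98 = 0.9007 mol.
Since Al³⁺ + 3 e⁻ → Al, n(e⁻) passed = 3 × 0.9007 = 2.702 mol.
Cells in series carry the same charge, so the same 2.702 mol of electrons passes through cell 2.
Au³⁺ + 3 e⁻ → Au, so n(Au) = 2.702 / 3 = 0.9007 mol.
m(Au) = 0.9007 × 196.97 = 177 g.

177 g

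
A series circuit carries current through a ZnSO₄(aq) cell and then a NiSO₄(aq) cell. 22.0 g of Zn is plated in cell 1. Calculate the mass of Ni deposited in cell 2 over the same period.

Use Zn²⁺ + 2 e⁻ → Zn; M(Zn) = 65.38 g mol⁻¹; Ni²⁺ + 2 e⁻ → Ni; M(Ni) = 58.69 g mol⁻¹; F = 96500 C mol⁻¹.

19.7 g

n(Zn) = 22.0 / 65.38 = 0.3365 mol.
Since Zn²⁺ + 2 e⁻ → Zn, n(e⁻) passed = 2 × 0.3365 = 0.6730 mol.
Cells in series carry the same charge, so the same 0.6730 mol of electrons passes through cell 2.
Ni²⁺ + 2 e⁻ → Ni, so n(Ni) = 0.6730 / 2 = 0.3365 mol.
m(Ni) = 0.3365 × 58.69 = 19.7 g.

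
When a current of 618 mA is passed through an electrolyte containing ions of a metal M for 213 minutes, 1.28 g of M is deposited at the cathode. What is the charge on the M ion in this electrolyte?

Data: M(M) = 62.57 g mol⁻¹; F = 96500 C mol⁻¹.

+4

Q = I·t = 0.6180 A × 12780 s = 7898 C, so n(e⁻) = 7898/96500 = 0.08184 mol.
n(M) deposited = 1.28 / 62.57 = 0.02046 mol.
Electrons per atom = n(e⁻)/n(M) = 0.08184 / 0.02046 = 4.00 ≈ 4, so the ion is M⁴⁺.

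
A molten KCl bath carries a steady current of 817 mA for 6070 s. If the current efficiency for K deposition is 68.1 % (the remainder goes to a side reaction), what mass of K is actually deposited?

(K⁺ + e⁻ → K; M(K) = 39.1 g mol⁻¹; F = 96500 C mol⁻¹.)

Q = I·t = 0.8170 × 6070.0 = 4959 C.
n(e⁻) = 4959/96500 = 0.05139 mol; theoretically n(K) = 0.05139/1 = 0.05139 mol, m_theo = 2.009 g.
At 68.1 % efficiency, m_actual = 0.681 × 2.009 = 1.37 g.

1.37 g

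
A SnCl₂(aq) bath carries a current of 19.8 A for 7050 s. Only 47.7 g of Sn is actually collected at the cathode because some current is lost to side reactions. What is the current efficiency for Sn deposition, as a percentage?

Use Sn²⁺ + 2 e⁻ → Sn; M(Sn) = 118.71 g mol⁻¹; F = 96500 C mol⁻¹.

Q = I·t = 19.80 × 7050.0 = 139600 C; n(e⁻) = 139600/96500 = 1.447 mol.
Theoretical n(Sn) = n(e⁻)/2 = 0.7233 mol, i.e. m_theo = 0.7233 × 118.71 = 85.86 g.
Efficiency = m_actual / m_theo = 47.7 / 85.86 = 55.6 %.

55.6 %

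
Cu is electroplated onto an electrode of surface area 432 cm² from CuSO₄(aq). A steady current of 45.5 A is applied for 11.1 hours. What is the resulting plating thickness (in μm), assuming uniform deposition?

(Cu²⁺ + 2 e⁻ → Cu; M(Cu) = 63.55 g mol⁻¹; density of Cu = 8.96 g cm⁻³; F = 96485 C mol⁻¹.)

1550 μm

Q = I·t = 45.50 × 39960 = 1818000 C; n(e⁻) = 18.84 mol.
n(Cu) = n(e⁻)/2 = 9.422 mol, so m = 9.422 × 63.55 = 598.8 g.
Volume = m/ρ = 598.8 / 8.96 = 66.83 cm³.
Thickness = V/A = 66.83 / 432 = 0.155 cm = 1550 μm.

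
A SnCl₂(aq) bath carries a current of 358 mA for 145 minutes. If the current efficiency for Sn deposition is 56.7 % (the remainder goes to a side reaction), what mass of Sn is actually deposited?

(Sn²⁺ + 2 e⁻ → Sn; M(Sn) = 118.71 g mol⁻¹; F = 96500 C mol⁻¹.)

1.09 g

Q = I·t = 0.3580 × 8700.0 = 3115 C.
n(e⁻) = 3115/96500 = 0.03228 mol; theoretically n(Sn) = 0.03228/2 = 0.01614 mol, m_theo = 1.916 g.
At 56.7 % efficiency, m_actual = 0.567 × 1.916 = 1.09 g.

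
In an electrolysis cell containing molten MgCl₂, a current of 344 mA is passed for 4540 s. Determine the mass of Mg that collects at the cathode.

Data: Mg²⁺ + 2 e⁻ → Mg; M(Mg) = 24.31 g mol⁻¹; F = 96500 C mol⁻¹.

0.197 g

Q = I·t = 0.3440 A × 4540.0 s = 1562 C.
n(e⁻) = Q/F = 1562 / 96500 = 0.01618 mol.
Mg²⁺ + 2 e⁻ → Mg, so n(Mg) = n(e⁻)/2 = 0.008092 mol.
m = n·M = 0.008092 × 24.31 = 0.197 g.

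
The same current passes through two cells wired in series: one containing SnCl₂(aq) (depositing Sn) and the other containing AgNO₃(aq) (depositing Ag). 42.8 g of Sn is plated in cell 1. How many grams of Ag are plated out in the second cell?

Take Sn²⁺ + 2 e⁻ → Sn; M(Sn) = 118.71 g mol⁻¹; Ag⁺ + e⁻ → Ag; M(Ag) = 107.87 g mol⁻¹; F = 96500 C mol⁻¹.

77.8 g

n(Sn) = 42.8 / 118.71 = 0.3605 mol.
Since Sn²⁺ + 2 e⁻ → Sn, n(e⁻) passed = 2 × 0.3605 = 0.7211 mol.
Cells in series carry the same charge, so the same 0.7211 mol of electrons passes through cell 2.
Ag⁺ + e⁻ → Ag, so n(Ag) = 0.7211 / 1 = 0.7211 mol.
m(Ag) = 0.7211 × 107.87 = 77.8 g.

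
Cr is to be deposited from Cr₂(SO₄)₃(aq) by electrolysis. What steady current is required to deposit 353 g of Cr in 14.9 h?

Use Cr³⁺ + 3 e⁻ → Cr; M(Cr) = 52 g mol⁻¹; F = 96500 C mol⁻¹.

36.6 A

n(Cr) = 353 / 52 = 6.788 mol.
n(e⁻) = 3 × 6.788 = 20.37 mol.
Q = n(e⁻)·F = 20.37 × 96500 = 1965000 C.
I = Q/t = 1965000 / 53640 s = 36.6 A.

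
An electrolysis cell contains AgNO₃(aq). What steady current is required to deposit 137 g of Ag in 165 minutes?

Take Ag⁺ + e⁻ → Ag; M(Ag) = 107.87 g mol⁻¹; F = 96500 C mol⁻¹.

n(Ag) = 137 / 107.87 = 1.270 mol.
n(e⁻) = 1 × 1.270 = 1.270 mol.
Q = n(e⁻)·F = 1.270 × 96500 = 122600 C.
I = Q/t = 122600 / 9900.0 s = 12.4 A.

12.4 A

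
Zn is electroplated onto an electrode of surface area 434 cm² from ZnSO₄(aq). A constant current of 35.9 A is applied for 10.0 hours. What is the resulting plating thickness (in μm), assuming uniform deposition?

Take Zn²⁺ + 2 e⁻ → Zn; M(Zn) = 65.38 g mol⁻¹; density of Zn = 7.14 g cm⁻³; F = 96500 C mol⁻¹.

Q = I·t = 35.90 × 36000 = 1292000 C; n(e⁻) = 13.39 mol.
n(Zn) = n(e⁻)/2 = 6.696 mol, so m = 6.696 × 65.38 = 437.8 g.
Volume = m/ρ = 437.8 / 7.14 = 61.32 cm³.
Thickness = V/A = 61.32 / 434 = 0.141 cm = 1410 μm.

1410 μm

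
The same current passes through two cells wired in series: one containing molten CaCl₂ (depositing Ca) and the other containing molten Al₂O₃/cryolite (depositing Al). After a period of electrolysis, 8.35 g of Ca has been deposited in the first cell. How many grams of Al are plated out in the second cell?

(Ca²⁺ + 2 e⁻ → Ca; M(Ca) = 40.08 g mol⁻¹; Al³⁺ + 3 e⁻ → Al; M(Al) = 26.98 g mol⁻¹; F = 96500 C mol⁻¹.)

3.75 g

n(Ca) = 8.35 / 40.08 = 0.2083 mol.
Since Ca²⁺ + 2 e⁻ → Ca, n(e⁻) passed = 2 × 0.2083 = 0.4167 mol.
Cells in series carry the same charge, so the same 0.4167 mol of electrons passes through cell 2.
Al³⁺ + 3 e⁻ → Al, so n(Al) = 0.4167 / 3 = 0.1389 mol.
m(Al) = 0.1389 × 26.98 = 3.75 g.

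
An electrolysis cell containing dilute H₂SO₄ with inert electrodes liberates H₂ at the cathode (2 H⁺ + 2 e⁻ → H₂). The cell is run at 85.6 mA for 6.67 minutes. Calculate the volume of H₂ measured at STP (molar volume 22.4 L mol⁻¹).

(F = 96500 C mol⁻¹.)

Q = I·t = 0.08560 A × 400.20 s = 34.26 C.
n(e⁻) = Q/F = 34.26 / 96500 = 0.0003550 mol.
2 electrons are transferred per H₂ molecule, so n(H₂) = 0.0003550 / 2 = 0.0001775 mol.
V = n × V_m = 0.0001775 × 22.4 = 0.00398 L.

0.00398 L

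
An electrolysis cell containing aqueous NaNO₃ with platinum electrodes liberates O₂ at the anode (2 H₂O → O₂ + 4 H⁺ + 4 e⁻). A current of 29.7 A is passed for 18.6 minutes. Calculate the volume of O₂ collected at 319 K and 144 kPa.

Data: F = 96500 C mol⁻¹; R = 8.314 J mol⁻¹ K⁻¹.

1.58 L

Q = I·t = 29.70 A × 1116.0 s = 33150 C.
n(e⁻) = Q/F = 33150 / 96500 = 0.3435 mol.
4 electrons are transferred per O₂ molecule, so n(O₂) = 0.3435 / 4 = 0.08587 mol.
V = nRT/P = (0.08587 × 8.314 × 319) / (144 × 10³ Pa) = 0.00158 m³ = 1.58 L.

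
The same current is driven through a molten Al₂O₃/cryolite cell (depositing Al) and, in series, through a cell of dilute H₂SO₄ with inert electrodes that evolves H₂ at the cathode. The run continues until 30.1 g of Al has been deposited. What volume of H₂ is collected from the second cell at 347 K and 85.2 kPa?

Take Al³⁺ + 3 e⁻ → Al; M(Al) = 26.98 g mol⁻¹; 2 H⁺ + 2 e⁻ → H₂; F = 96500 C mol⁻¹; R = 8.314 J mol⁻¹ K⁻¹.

n(Al) = 30.1 / 26.98 = 1.116 mol, so n(e⁻) = 3 × 1.116 = 3.347 mol.
The cells are in series, so the same 3.347 mol of electrons passes through the second cell.
2 H⁺ + 2 e⁻ → H₂ — 2 mol e⁻ per mol H₂, so n(H₂) = 3.347/2 = 1.673 mol.
V = nRT/P = (1.673 × 8.314 × 347) / (85.2 × 10³) = 0.0567 m³ = 56.7 L.

56.7 L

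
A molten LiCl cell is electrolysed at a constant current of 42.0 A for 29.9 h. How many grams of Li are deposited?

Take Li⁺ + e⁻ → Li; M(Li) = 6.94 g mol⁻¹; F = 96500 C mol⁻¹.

325 g

Q = I·t = 42.00 A × 107640 s = 4521000 C.
n(e⁻) = Q/F = 4521000 / 96500 = 46.85 mol.
Li⁺ + e⁻ → Li, so n(Li) = n(e⁻)/1 = 46.85 mol.
m = n·M = 46.85 × 6.94 = 325 g.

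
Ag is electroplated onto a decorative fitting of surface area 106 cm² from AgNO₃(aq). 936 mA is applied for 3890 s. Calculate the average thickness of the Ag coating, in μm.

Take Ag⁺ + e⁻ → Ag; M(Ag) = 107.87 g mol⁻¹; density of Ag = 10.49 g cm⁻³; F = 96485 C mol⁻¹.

Q = I·t = 0.9360 × 3890.0 = 3641 C; n(e⁻) = 0.03774 mol.
n(Ag) = n(e⁻)/1 = 0.03774 mol, so m = 0.03774 × 107.87 = 4.071 g.
Volume = m/ρ = 4.071 / 10.49 = 0.3881 cm³.
Thickness = V/A = 0.3881 / 106 = 0.00366 cm = 36.6 μm.

36.6 μm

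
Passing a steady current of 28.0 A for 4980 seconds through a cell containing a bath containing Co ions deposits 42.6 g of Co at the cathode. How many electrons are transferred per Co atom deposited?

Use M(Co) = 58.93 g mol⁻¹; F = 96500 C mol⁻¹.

Q = I·t = 28.00 A × 4980.0 s = 139400 C, so n(e⁻) = 139400/96500 = 1.445 mol.
n(Co) deposited = 42.6 / 58.93 = 0.7229 mol.
Electrons per atom = n(e⁻)/n(Co) = 1.445 / 0.7229 = 2.00 ≈ 2, so the ion is Co²⁺.

2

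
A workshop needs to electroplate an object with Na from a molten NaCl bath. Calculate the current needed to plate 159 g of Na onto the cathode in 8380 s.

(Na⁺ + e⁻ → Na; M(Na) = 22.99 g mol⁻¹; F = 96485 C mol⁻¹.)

79.6 A

n(Na) = 159 / 22.99 = 6.916 mol.
n(e⁻) = 1 × 6.916 = 6.916 mol.
Q = n(e⁻)·F = 6.916 × 96485 = 667300 C.
I = Q/t = 667300 / 8380.0 s = 79.6 A.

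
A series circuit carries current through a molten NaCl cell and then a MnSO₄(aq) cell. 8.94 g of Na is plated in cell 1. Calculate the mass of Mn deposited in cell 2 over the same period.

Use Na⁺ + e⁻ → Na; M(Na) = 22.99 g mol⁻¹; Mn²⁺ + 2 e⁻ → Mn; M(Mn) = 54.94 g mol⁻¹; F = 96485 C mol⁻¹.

10.7 g

n(Na) = 8.94 / 22.99 = 0.3889 mol.
Since Na⁺ + e⁻ → Na, n(e⁻) passed = 1 × 0.3889 = 0.3889 mol.
Cells in series carry the same charge, so the same 0.3889 mol of electrons passes through cell 2.
Mn²⁺ + 2 e⁻ → Mn, so n(Mn) = 0.3889 / 2 = 0.1944 mol.
m(Mn) = 0.1944 × 54.94 = 10.7 g.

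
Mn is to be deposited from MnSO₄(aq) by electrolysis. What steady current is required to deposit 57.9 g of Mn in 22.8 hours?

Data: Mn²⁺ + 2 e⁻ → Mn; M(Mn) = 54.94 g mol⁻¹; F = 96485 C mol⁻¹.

2.48 A

n(Mn) = 57.9 / 54.94 = 1.054 mol.
n(e⁻) = 2 × 1.054 = 2.108 mol.
Q = n(e⁻)·F = 2.108 × 96485 = 203400 C.
I = Q/t = 203400 / 82080 s = 2.48 A.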